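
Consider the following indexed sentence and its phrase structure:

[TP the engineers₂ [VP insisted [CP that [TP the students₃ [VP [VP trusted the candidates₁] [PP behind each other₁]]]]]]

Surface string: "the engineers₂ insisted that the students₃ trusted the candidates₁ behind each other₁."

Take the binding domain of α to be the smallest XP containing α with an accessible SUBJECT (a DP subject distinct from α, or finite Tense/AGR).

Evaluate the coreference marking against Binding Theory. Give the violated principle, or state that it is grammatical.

Principle A

The two coindexed NPs are *the candidates₁* and *each other₁*.
*each other₁* is an anaphor. Principle A requires it to be bound within its binding domain — the embedded TP, whose subject is the students₃.
Within that domain it is c-commanded by *the students₃*, which does not share its index.
*the candidates₁* does not c-command the anaphor at all.
The anaphor is unbound in its domain → Principle A violation.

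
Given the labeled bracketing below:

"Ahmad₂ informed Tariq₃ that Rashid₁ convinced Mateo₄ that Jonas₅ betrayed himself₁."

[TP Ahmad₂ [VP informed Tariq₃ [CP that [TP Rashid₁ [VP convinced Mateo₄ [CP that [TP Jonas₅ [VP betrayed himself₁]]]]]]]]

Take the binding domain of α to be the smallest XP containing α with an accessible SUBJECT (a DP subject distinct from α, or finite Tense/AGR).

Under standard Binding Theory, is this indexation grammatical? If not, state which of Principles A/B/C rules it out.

The two coindexed NPs are *Rashid₁* and *himself₁*.
*himself₁* is an anaphor. Principle A requires it to be bound within its binding domain — the embedded TP, whose subject is Jonas₅.
Within that domain it is c-commanded by *Jonas₅*, which does not share its index.
*Rashid₁* does c-command the anaphor, but from outside its binding domain.
The anaphor is unbound in its domain → Principle A violation.

Principle A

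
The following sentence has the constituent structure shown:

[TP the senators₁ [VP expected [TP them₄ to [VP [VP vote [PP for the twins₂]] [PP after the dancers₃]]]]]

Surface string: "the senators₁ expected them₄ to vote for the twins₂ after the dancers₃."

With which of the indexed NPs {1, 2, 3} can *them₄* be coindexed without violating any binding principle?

none

*them* is a pronoun, so Principle B applies: it must be free in its binding domain.
Binding domain of *them₄*: the matrix TP, whose subject is the senators₁.
*the senators₁* c-commands the pronoun within its binding domain → coindexation would violate Principle B.
*the twins₂*: the pronoun c-commands this R-expression → coindexation would violate Principle C on *the twins₂*.
*the dancers₃*: the pronoun c-commands this R-expression → coindexation would violate Principle C on *the dancers₃*.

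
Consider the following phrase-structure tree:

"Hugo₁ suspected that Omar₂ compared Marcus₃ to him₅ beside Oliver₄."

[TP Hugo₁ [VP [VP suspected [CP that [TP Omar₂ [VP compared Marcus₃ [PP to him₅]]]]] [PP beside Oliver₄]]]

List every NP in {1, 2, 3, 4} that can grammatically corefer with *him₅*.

{1, 4}

*him* is a pronoun, so Principle B applies: it must be free in its binding domain.
Binding domain of *him₅*: the embedded TP, whose subject is Omar₂.
*Hugo₁* c-commands the pronoun but from outside its binding domain, and is not c-commanded by it → coindexation permitted.
*Omar₂* c-commands the pronoun within its binding domain → coindexation would violate Principle B.
*Marcus₃* c-commands the pronoun within its binding domain → coindexation would violate Principle B.
*Oliver₄* and the pronoun do not c-command one another → neither Principle B nor Principle C is at stake; coindexation permitted.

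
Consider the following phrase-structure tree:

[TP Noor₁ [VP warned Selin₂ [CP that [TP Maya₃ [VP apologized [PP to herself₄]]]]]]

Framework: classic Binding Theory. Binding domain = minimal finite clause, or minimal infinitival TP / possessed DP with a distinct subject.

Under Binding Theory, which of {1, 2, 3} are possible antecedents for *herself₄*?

*herself* is an anaphor, so Principle A applies: it must be bound in its binding domain.
Binding domain of *herself₄*: the embedded TP, whose subject is Maya₃.
*Noor₁* c-commands the anaphor but is outside its binding domain → cannot satisfy Principle A.
*Selin₂* c-commands the anaphor but is outside its binding domain → cannot satisfy Principle A.
*Maya₃* c-commands the anaphor within its binding domain → licit binder.

{3}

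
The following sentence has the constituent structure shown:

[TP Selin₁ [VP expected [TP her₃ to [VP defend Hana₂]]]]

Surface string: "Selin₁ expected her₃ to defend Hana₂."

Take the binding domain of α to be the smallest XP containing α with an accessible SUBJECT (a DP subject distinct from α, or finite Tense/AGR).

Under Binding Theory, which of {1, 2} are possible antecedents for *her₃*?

none

*her* is a pronoun, so Principle B applies: it must be free in its binding domain.
Binding domain of *her₃*: the matrix TP, whose subject is Selin₁.
*Selin₁* c-commands the pronoun within its binding domain → coindexation would violate Principle B.
*Hana₂*: the pronoun c-commands this R-expression → coindexation would violate Principle C on *Hana₂*.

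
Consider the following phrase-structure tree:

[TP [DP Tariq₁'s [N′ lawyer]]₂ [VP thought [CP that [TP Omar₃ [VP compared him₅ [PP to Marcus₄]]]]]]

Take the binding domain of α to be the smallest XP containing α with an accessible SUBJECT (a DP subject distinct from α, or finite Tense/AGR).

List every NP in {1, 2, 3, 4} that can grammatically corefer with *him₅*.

*him* is a pronoun, so Principle B applies: it must be free in its binding domain.
Binding domain of *him₅*: the embedded TP, whose subject is Omar₃.
*Tariq₁* and the pronoun do not c-command one another → neither Principle B nor Principle C is at stake; coindexation permitted.
*[Tariq₁'s lawyer]₂* c-commands the pronoun but from outside its binding domain, and is not c-commanded by it → coindexation permitted.
*Omar₃* c-commands the pronoun within its binding domain → coindexation would violate Principle B.
*Marcus₄*: the pronoun c-commands this R-expression → coindexation would violate Principle C on *Marcus₄*.

{1, 2}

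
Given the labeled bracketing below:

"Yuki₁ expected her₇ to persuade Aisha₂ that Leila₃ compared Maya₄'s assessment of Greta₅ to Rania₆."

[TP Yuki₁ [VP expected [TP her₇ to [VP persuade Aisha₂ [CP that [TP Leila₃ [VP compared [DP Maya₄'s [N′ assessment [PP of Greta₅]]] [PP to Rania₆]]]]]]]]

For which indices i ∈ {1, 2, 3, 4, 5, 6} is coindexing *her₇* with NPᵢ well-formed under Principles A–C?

none

*her* is a pronoun, so Principle B applies: it must be free in its binding domain.
Binding domain of *her₇*: the matrix TP, whose subject is Yuki₁.
*Yuki₁* c-commands the pronoun within its binding domain → coindexation would violate Principle B.
*Aisha₂*: the pronoun c-commands this R-expression → coindexation would violate Principle C on *Aisha₂*.
*Leila₃*: the pronoun c-commands this R-expression → coindexation would violate Principle C on *Leila₃*.
*Maya₄*: the pronoun c-commands this R-expression → coindexation would violate Principle C on *Maya₄*.
*Greta₅*: the pronoun c-commands this R-expression → coindexation would violate Principle C on *Greta₅*.
*Rania₆*: the pronoun c-commands this R-expression → coindexation would violate Principle C on *Rania₆*.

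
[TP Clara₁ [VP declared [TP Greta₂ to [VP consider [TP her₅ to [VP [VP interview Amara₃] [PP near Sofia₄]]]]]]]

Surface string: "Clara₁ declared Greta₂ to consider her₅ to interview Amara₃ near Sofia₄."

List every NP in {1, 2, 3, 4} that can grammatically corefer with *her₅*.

*her* is a pronoun, so Principle B applies: it must be free in its binding domain.
Binding domain of *her₅*: the embedded TP, whose subject is Greta₂.
*Clara₁* c-commands the pronoun but from outside its binding domain, and is not c-commanded by it → coindexation permitted.
*Greta₂* c-commands the pronoun within its binding domain → coindexation would violate Principle B.
*Amara₃*: the pronoun c-commands this R-expression → coindexation would violate Principle C on *Amara₃*.
*Sofia₄*: the pronoun c-commands this R-expression → coindexation would violate Principle C on *Sofia₄*.

{1}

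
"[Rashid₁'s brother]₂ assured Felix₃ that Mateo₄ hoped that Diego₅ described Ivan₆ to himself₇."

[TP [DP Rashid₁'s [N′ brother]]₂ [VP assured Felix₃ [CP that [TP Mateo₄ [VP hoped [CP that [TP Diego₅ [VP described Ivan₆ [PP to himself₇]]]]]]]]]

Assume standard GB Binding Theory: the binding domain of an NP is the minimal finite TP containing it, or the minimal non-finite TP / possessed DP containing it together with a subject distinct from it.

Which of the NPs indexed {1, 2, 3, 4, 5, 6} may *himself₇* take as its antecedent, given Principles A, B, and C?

*himself* is an anaphor, so Principle A applies: it must be bound in its binding domain.
Binding domain of *himself₇*: the embedded TP, whose subject is Diego₅.
*Rashid₁* does not c-command the anaphor → cannot bind it.
*[Rashid₁'s brother]₂* c-commands the anaphor but is outside its binding domain → cannot satisfy Principle A.
*Felix₃* c-commands the anaphor but is outside its binding domain → cannot satisfy Principle A.
*Mateo₄* c-commands the anaphor but is outside its binding domain → cannot satisfy Principle A.
*Diego₅* c-commands the anaphor within its binding domain → licit binder.
*Ivan₆* c-commands the anaphor within its binding domain → licit binder.

{5, 6}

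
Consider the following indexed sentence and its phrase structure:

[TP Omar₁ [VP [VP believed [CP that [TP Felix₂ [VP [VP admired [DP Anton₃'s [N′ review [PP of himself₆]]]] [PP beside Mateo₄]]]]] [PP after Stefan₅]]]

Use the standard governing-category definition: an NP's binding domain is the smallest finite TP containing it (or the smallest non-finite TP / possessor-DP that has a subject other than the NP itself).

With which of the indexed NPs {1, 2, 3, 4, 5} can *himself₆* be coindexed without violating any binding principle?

{3}

*himself* is an anaphor, so Principle A applies: it must be bound in its binding domain.
Binding domain of *himself₆*: the possessed DP, whose subject is Anton₃.
*Omar₁* c-commands the anaphor but is outside its binding domain → cannot satisfy Principle A.
*Felix₂* c-commands the anaphor but is outside its binding domain → cannot satisfy Principle A.
*Anton₃* c-commands the anaphor within its binding domain → licit binder.
*Mateo₄* does not c-command the anaphor → cannot bind it.
*Stefan₅* does not c-command the anaphor → cannot bind it.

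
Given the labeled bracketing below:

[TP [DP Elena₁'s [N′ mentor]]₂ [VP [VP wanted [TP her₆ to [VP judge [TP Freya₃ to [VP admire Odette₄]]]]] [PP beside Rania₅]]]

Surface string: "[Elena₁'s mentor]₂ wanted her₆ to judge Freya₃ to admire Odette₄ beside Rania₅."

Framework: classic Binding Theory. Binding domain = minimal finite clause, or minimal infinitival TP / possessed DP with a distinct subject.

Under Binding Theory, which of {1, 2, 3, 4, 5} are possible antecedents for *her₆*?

{1, 5}

*her* is a pronoun, so Principle B applies: it must be free in its binding domain.
Binding domain of *her₆*: the matrix TP, whose subject is [Elena₁'s mentor]₂.
*Elena₁* and the pronoun do not c-command one another → neither Principle B nor Principle C is at stake; coindexation permitted.
*[Elena₁'s mentor]₂* c-commands the pronoun within its binding domain → coindexation would violate Principle B.
*Freya₃*: the pronoun c-commands this R-expression → coindexation would violate Principle C on *Freya₃*.
*Odette₄*: the pronoun c-commands this R-expression → coindexation would violate Principle C on *Odette₄*.
*Rania₅* and the pronoun do not c-command one another → neither Principle B nor Principle C is at stake; coindexation permitted.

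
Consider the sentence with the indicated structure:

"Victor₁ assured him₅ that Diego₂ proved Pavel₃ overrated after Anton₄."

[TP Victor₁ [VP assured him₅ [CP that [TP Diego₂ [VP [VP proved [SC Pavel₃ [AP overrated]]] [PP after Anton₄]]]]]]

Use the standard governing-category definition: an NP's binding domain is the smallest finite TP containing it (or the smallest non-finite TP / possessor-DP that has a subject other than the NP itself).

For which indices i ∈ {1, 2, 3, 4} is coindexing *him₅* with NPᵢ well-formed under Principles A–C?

*him* is a pronoun, so Principle B applies: it must be free in its binding domain.
Binding domain of *him₅*: the matrix TP, whose subject is Victor₁.
*Victor₁* c-commands the pronoun within its binding domain → coindexation would violate Principle B.
*Diego₂*: the pronoun c-commands this R-expression → coindexation would violate Principle C on *Diego₂*.
*Pavel₃*: the pronoun c-commands this R-expression → coindexation would violate Principle C on *Pavel₃*.
*Anton₄*: the pronoun c-commands this R-expression → coindexation would violate Principle C on *Anton₄*.

none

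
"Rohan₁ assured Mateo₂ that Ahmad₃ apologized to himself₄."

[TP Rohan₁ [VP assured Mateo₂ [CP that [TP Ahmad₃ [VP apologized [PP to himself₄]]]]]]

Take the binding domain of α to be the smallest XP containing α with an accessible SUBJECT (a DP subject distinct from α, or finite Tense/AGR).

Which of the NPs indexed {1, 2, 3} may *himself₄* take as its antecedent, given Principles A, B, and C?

*himself* is an anaphor, so Principle A applies: it must be bound in its binding domain.
Binding domain of *himself₄*: the embedded TP, whose subject is Ahmad₃.
*Rohan₁* c-commands the anaphor but is outside its binding domain → cannot satisfy Principle A.
*Mateo₂* c-commands the anaphor but is outside its binding domain → cannot satisfy Principle A.
*Ahmad₃* c-commands the anaphor within its binding domain → licit binder.

{3}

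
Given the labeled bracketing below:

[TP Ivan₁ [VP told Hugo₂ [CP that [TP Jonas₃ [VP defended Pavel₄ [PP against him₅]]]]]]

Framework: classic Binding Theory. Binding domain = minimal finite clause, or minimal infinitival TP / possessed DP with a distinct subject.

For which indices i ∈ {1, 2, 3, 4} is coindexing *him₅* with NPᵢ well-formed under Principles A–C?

{1, 2}

*him* is a pronoun, so Principle B applies: it must be free in its binding domain.
Binding domain of *him₅*: the embedded TP, whose subject is Jonas₃.
*Ivan₁* c-commands the pronoun but from outside its binding domain, and is not c-commanded by it → coindexation permitted.
*Hugo₂* c-commands the pronoun but from outside its binding domain, and is not c-commanded by it → coindexation permitted.
*Jonas₃* c-commands the pronoun within its binding domain → coindexation would violate Principle B.
*Pavel₄* c-commands the pronoun within its binding domain → coindexation would violate Principle B.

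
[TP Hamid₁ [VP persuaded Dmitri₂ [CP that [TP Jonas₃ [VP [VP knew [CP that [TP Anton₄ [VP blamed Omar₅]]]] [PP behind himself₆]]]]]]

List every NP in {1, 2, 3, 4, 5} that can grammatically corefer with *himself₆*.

{3}

*himself* is an anaphor, so Principle A applies: it must be bound in its binding domain.
Binding domain of *himself₆*: the embedded TP, whose subject is Jonas₃.
*Hamid₁* c-commands the anaphor but is outside its binding domain → cannot satisfy Principle A.
*Dmitri₂* c-commands the anaphor but is outside its binding domain → cannot satisfy Principle A.
*Jonas₃* c-commands the anaphor within its binding domain → licit binder.
*Anton₄* does not c-command the anaphor → cannot bind it.
*Omar₅* does not c-command the anaphor → cannot bind it.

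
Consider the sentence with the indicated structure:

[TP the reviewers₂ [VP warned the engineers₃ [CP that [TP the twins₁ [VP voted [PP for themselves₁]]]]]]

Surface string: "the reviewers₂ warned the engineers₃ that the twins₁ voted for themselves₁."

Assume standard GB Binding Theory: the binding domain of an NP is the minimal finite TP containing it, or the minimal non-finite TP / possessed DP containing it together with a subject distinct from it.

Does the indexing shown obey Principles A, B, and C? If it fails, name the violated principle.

The two coindexed NPs are *the twins₁* and *themselves₁*.
*themselves₁* is an anaphor; its binding domain is the embedded TP, whose subject is the twins₁. *the twins₁* c-commands it within that domain and shares its index, so Principle A is satisfied.
*the twins₁* is an R-expression; *themselves₁* does not c-command it, and no other NP shares its index, so Principle C is satisfied.
All principles are respected.

grammatical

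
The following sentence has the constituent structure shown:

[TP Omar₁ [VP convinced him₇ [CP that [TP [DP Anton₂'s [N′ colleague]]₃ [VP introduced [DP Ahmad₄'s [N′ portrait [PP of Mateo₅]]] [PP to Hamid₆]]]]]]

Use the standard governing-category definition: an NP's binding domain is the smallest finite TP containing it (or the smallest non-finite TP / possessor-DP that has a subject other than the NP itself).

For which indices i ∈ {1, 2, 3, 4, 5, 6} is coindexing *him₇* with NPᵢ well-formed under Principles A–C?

none

*him* is a pronoun, so Principle B applies: it must be free in its binding domain.
Binding domain of *him₇*: the matrix TP, whose subject is Omar₁.
*Omar₁* c-commands the pronoun within its binding domain → coindexation would violate Principle B.
*Anton₂*: the pronoun c-commands this R-expression → coindexation would violate Principle C on *Anton₂*.
*[Anton₂'s colleague]₃*: the pronoun c-commands this R-expression → coindexation would violate Principle C on *[Anton₂'s colleague]₃*.
*Ahmad₄*: the pronoun c-commands this R-expression → coindexation would violate Principle C on *Ahmad₄*.
*Mateo₅*: the pronoun c-commands this R-expression → coindexation would violate Principle C on *Mateo₅*.
*Hamid₆*: the pronoun c-commands this R-expression → coindexation would violate Principle C on *Hamid₆*.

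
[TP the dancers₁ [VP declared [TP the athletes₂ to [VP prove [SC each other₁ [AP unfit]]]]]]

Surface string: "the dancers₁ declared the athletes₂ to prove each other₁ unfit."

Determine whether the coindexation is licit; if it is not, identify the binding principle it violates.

Principle A

The two coindexed NPs are *the dancers₁* and *each other₁*.
*each other₁* is an anaphor. Principle A requires it to be bound within its binding domain — the embedded TP, whose subject is the athletes₂.
Within that domain it is c-commanded by *the athletes₂*, which does not share its index.
*the dancers₁* does c-command the anaphor, but from outside its binding domain.
The anaphor is unbound in its domain → Principle A violation.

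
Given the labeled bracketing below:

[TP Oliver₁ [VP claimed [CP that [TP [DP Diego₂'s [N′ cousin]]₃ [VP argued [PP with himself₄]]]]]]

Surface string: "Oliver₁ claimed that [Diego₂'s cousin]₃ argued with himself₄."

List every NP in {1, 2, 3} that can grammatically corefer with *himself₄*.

{3}

*himself* is an anaphor, so Principle A applies: it must be bound in its binding domain.
Binding domain of *himself₄*: the embedded TP, whose subject is [Diego₂'s cousin]₃.
*Oliver₁* c-commands the anaphor but is outside its binding domain → cannot satisfy Principle A.
*Diego₂* does not c-command the anaphor → cannot bind it.
*[Diego₂'s cousin]₃* c-commands the anaphor within its binding domain → licit binder.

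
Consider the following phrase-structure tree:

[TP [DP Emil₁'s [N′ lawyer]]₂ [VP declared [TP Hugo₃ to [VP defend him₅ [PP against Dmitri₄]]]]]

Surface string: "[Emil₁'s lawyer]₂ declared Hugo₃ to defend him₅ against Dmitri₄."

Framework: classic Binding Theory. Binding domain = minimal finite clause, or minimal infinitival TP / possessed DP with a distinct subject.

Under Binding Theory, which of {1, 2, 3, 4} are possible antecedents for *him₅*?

{1, 2}

*him* is a pronoun, so Principle B applies: it must be free in its binding domain.
Binding domain of *him₅*: the embedded TP, whose subject is Hugo₃.
*Emil₁* and the pronoun do not c-command one another → neither Principle B nor Principle C is at stake; coindexation permitted.
*[Emil₁'s lawyer]₂* c-commands the pronoun but from outside its binding domain, and is not c-commanded by it → coindexation permitted.
*Hugo₃* c-commands the pronoun within its binding domain → coindexation would violate Principle B.
*Dmitri₄*: the pronoun c-commands this R-expression → coindexation would violate Principle C on *Dmitri₄*.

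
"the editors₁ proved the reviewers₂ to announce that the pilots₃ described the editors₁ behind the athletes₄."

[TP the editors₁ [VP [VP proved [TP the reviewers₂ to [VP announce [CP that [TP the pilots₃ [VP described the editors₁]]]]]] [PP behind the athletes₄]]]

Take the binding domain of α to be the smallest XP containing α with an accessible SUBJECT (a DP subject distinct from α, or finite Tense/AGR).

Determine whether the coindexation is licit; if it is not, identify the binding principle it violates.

Principle C

The two coindexed NPs are *the editors₁* (the higher occurrence) and *the editors₁* (the lower occurrence).
*the editors₁* (the lower occurrence) is an R-expression. Principle C requires it to be free everywhere.
*the editors₁* (the higher occurrence) c-commands it and carries the same index.
The R-expression is bound → Principle C violation.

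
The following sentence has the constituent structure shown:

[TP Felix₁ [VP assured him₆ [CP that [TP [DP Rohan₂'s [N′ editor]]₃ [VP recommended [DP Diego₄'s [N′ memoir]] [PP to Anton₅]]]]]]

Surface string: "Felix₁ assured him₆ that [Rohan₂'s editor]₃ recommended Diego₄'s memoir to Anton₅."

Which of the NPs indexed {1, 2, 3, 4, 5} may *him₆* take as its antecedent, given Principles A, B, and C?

none

*him* is a pronoun, so Principle B applies: it must be free in its binding domain.
Binding domain of *him₆*: the matrix TP, whose subject is Felix₁.
*Felix₁* c-commands the pronoun within its binding domain → coindexation would violate Principle B.
*Rohan₂*: the pronoun c-commands this R-expression → coindexation would violate Principle C on *Rohan₂*.
*[Rohan₂'s editor]₃*: the pronoun c-commands this R-expression → coindexation would violate Principle C on *[Rohan₂'s editor]₃*.
*Diego₄*: the pronoun c-commands this R-expression → coindexation would violate Principle C on *Diego₄*.
*Anton₅*: the pronoun c-commands this R-expression → coindexation would violate Principle C on *Anton₅*.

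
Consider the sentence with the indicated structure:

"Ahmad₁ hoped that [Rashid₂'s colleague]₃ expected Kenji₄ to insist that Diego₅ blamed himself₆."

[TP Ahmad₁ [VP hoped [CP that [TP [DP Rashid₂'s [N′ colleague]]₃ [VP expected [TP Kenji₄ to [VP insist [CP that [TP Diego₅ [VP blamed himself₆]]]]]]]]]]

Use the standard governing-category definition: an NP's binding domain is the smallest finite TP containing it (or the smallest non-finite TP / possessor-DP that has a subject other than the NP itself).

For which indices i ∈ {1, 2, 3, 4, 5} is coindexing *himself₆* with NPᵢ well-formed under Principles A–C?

{5}

*himself* is an anaphor, so Principle A applies: it must be bound in its binding domain.
Binding domain of *himself₆*: the embedded TP, whose subject is Diego₅.
*Ahmad₁* c-commands the anaphor but is outside its binding domain → cannot satisfy Principle A.
*Rashid₂* does not c-command the anaphor → cannot bind it.
*[Rashid₂'s colleague]₃* c-commands the anaphor but is outside its binding domain → cannot satisfy Principle A.
*Kenji₄* c-commands the anaphor but is outside its binding domain → cannot satisfy Principle A.
*Diego₅* c-commands the anaphor within its binding domain → licit binder.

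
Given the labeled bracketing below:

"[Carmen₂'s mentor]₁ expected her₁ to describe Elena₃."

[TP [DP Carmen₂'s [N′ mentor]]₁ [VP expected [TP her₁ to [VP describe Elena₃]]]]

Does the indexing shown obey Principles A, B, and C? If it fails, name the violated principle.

Principle B

The two coindexed NPs are *[Carmen₂'s mentor]₁* and *her₁*.
*her₁* is a pronoun. Its binding domain is the matrix TP, whose subject is [Carmen₂'s mentor]₁.
*[Carmen₂'s mentor]₁* c-commands it within that domain and carries the same index.
The pronoun is locally bound → Principle B violation.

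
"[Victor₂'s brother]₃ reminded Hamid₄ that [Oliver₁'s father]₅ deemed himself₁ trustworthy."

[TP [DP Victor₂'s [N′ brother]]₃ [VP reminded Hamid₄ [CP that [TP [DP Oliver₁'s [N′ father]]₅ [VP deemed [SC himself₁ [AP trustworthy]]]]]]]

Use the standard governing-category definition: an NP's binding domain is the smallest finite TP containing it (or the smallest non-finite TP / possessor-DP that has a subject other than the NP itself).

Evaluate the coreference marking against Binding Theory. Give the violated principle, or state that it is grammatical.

Principle A

The two coindexed NPs are *Oliver₁* and *himself₁*.
*himself₁* is an anaphor. Principle A requires it to be bound within its binding domain — the embedded TP, whose subject is [Oliver₁'s father]₅.
Within that domain it is c-commanded by *[Oliver₁'s father]₅*, which does not share its index.
*Oliver₁* does not c-command the anaphor at all.
The anaphor is unbound in its domain → Principle A violation.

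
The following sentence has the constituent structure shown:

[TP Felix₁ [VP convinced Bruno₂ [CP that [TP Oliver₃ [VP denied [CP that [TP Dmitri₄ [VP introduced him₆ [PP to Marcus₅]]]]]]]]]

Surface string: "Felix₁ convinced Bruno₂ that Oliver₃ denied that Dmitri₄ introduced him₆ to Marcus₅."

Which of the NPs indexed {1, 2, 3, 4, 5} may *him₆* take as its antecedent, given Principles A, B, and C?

*him* is a pronoun, so Principle B applies: it must be free in its binding domain.
Binding domain of *him₆*: the embedded TP, whose subject is Dmitri₄.
*Felix₁* c-commands the pronoun but from outside its binding domain, and is not c-commanded by it → coindexation permitted.
*Bruno₂* c-commands the pronoun but from outside its binding domain, and is not c-commanded by it → coindexation permitted.
*Oliver₃* c-commands the pronoun but from outside its binding domain, and is not c-commanded by it → coindexation permitted.
*Dmitri₄* c-commands the pronoun within its binding domain → coindexation would violate Principle B.
*Marcus₅*: the pronoun c-commands this R-expression → coindexation would violate Principle C on *Marcus₅*.

{1, 2, 3}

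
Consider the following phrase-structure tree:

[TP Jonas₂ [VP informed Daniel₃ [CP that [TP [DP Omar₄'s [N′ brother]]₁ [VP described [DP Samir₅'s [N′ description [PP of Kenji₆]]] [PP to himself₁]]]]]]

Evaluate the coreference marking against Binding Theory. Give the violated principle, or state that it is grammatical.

The two coindexed NPs are *[Omar₄'s brother]₁* and *himself₁*.
*himself₁* is an anaphor; its binding domain is the embedded TP, whose subject is [Omar₄'s brother]₁. *[Omar₄'s brother]₁* c-commands it within that domain and shares its index, so Principle A is satisfied.
*[Omar₄'s brother]₁* is an R-expression; *himself₁* does not c-command it, and no other NP shares its index, so Principle C is satisfied.
All principles are respected.

grammatical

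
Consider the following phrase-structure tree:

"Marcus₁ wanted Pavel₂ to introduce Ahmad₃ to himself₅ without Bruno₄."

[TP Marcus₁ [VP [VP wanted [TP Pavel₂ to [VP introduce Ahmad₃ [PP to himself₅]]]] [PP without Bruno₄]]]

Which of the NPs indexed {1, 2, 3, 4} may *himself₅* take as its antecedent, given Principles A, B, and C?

{2, 3}

*himself* is an anaphor, so Principle A applies: it must be bound in its binding domain.
Binding domain of *himself₅*: the embedded TP, whose subject is Pavel₂.
*Marcus₁* c-commands the anaphor but is outside its binding domain → cannot satisfy Principle A.
*Pavel₂* c-commands the anaphor within its binding domain → licit binder.
*Ahmad₃* c-commands the anaphor within its binding domain → licit binder.
*Bruno₄* does not c-command the anaphor → cannot bind it.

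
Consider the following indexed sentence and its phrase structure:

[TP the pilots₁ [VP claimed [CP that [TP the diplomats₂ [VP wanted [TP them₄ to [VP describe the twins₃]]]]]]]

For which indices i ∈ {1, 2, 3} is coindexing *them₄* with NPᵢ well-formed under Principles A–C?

*them* is a pronoun, so Principle B applies: it must be free in its binding domain.
Binding domain of *them₄*: the embedded TP, whose subject is the diplomats₂.
*the pilots₁* c-commands the pronoun but from outside its binding domain, and is not c-commanded by it → coindexation permitted.
*the diplomats₂* c-commands the pronoun within its binding domain → coindexation would violate Principle B.
*the twins₃*: the pronoun c-commands this R-expression → coindexation would violate Principle C on *the twins₃*.

{1}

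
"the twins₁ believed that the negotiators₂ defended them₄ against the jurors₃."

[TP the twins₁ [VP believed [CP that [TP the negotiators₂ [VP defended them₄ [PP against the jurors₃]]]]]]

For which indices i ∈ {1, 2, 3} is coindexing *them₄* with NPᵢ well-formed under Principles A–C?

*them* is a pronoun, so Principle B applies: it must be free in its binding domain.
Binding domain of *them₄*: the embedded TP, whose subject is the negotiators₂.
*the twins₁* c-commands the pronoun but from outside its binding domain, and is not c-commanded by it → coindexation permitted.
*the negotiators₂* c-commands the pronoun within its binding domain → coindexation would violate Principle B.
*the jurors₃*: the pronoun c-commands this R-expression → coindexation would violate Principle C on *the jurors₃*.

{1}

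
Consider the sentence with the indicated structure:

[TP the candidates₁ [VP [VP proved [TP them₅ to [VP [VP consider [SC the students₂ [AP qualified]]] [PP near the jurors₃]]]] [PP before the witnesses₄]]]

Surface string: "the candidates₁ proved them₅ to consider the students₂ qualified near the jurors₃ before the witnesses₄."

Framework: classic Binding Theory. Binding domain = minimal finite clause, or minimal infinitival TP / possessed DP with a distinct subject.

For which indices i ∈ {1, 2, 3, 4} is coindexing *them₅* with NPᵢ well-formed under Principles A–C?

*them* is a pronoun, so Principle B applies: it must be free in its binding domain.
Binding domain of *them₅*: the matrix TP, whose subject is the candidates₁.
*the candidates₁* c-commands the pronoun within its binding domain → coindexation would violate Principle B.
*the students₂*: the pronoun c-commands this R-expression → coindexation would violate Principle C on *the students₂*.
*the jurors₃*: the pronoun c-commands this R-expression → coindexation would violate Principle C on *the jurors₃*.
*the witnesses₄* and the pronoun do not c-command one another → neither Principle B nor Principle C is at stake; coindexation permitted.

{4}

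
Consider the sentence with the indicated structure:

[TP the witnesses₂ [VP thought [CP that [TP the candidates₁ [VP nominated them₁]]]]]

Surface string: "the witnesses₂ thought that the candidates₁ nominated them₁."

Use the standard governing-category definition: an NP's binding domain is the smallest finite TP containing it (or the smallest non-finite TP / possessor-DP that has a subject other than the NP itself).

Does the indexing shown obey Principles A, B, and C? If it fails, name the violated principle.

Principle B

The two coindexed NPs are *the candidates₁* and *them₁*.
*them₁* is a pronoun. Its binding domain is the embedded TP, whose subject is the candidates₁.
*the candidates₁* c-commands it within that domain and carries the same index.
The pronoun is locally bound → Principle B violation.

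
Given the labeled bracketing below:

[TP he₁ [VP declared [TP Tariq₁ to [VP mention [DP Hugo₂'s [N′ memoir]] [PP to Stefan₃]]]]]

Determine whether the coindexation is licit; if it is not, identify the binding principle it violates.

Principle C

The two coindexed NPs are *he₁* and *Tariq₁*.
*Tariq₁* is an R-expression. Principle C requires it to be free everywhere.
*he₁* c-commands it and carries the same index.
The R-expression is bound → Principle C violation.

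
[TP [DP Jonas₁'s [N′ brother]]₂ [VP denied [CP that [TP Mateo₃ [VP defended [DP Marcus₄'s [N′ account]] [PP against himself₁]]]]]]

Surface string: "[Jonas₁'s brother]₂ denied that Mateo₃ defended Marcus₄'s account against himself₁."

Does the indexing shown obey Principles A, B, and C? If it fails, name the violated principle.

The two coindexed NPs are *Jonas₁* and *himself₁*.
*himself₁* is an anaphor. Principle A requires it to be bound within its binding domain — the embedded TP, whose subject is Mateo₃.
Within that domain it is c-commanded by *Mateo₃*, which does not share its index.
*Jonas₁* does not c-command the anaphor at all.
The anaphor is unbound in its domain → Principle A violation.

Principle A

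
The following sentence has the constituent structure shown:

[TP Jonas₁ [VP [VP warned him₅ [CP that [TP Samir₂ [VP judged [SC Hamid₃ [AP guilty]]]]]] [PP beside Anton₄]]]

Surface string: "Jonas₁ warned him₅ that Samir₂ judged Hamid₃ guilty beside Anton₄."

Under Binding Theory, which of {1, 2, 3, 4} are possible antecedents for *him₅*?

*him* is a pronoun, so Principle B applies: it must be free in its binding domain.
Binding domain of *him₅*: the matrix TP, whose subject is Jonas₁.
*Jonas₁* c-commands the pronoun within its binding domain → coindexation would violate Principle B.
*Samir₂*: the pronoun c-commands this R-expression → coindexation would violate Principle C on *Samir₂*.
*Hamid₃*: the pronoun c-commands this R-expression → coindexation would violate Principle C on *Hamid₃*.
*Anton₄* and the pronoun do not c-command one another → neither Principle B nor Principle C is at stake; coindexation permitted.

{4}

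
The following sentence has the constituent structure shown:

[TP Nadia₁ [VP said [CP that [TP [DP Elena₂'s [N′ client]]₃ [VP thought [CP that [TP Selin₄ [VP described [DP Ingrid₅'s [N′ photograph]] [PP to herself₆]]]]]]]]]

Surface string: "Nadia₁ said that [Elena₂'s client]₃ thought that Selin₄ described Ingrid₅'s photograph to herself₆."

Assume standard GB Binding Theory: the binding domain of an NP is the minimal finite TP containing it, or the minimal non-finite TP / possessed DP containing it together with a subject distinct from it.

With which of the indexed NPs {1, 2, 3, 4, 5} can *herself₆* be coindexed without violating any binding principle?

*herself* is an anaphor, so Principle A applies: it must be bound in its binding domain.
Binding domain of *herself₆*: the embedded TP, whose subject is Selin₄.
*Nadia₁* c-commands the anaphor but is outside its binding domain → cannot satisfy Principle A.
*Elena₂* does not c-command the anaphor → cannot bind it.
*[Elena₂'s client]₃* c-commands the anaphor but is outside its binding domain → cannot satisfy Principle A.
*Selin₄* c-commands the anaphor within its binding domain → licit binder.
*Ingrid₅* does not c-command the anaphor → cannot bind it.

{4}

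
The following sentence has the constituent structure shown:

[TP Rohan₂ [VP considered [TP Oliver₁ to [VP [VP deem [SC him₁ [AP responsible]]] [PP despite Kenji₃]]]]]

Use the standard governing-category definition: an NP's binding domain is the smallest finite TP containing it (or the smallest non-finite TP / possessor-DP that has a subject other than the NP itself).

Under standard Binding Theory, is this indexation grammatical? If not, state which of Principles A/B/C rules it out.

Principle B

The two coindexed NPs are *Oliver₁* and *him₁*.
*him₁* is a pronoun. Its binding domain is the embedded TP, whose subject is Oliver₁.
*Oliver₁* c-commands it within that domain and carries the same index.
The pronoun is locally bound → Principle B violation.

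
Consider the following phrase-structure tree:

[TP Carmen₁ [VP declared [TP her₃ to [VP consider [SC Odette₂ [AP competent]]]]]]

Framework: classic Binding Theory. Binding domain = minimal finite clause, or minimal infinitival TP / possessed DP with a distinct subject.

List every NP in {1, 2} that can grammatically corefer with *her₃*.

none

*her* is a pronoun, so Principle B applies: it must be free in its binding domain.
Binding domain of *her₃*: the matrix TP, whose subject is Carmen₁.
*Carmen₁* c-commands the pronoun within its binding domain → coindexation would violate Principle B.
*Odette₂*: the pronoun c-commands this R-expression → coindexation would violate Principle C on *Odette₂*.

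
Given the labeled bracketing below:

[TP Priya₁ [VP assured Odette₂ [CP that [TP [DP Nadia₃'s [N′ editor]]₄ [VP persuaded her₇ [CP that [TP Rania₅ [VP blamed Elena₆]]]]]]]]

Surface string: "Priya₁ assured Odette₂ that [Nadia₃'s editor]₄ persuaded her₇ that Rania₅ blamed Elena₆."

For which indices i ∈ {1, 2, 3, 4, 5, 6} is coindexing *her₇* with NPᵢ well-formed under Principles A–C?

{1, 2, 3}

*her* is a pronoun, so Principle B applies: it must be free in its binding domain.
Binding domain of *her₇*: the embedded TP, whose subject is [Nadia₃'s editor]₄.
*Priya₁* c-commands the pronoun but from outside its binding domain, and is not c-commanded by it → coindexation permitted.
*Odette₂* c-commands the pronoun but from outside its binding domain, and is not c-commanded by it → coindexation permitted.
*Nadia₃* and the pronoun do not c-command one another → neither Principle B nor Principle C is at stake; coindexation permitted.
*[Nadia₃'s editor]₄* c-commands the pronoun within its binding domain → coindexation would violate Principle B.
*Rania₅*: the pronoun c-commands this R-expression → coindexation would violate Principle C on *Rania₅*.
*Elena₆*: the pronoun c-commands this R-expression → coindexation would violate Principle C on *Elena₆*.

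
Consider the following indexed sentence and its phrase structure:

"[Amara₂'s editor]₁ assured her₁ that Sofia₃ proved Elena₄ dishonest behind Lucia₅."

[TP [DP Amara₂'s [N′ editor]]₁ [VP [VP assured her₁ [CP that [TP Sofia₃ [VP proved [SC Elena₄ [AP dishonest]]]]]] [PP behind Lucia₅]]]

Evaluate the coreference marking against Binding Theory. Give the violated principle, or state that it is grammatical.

Principle B

The two coindexed NPs are *[Amara₂'s editor]₁* and *her₁*.
*her₁* is a pronoun. Its binding domain is the matrix TP, whose subject is [Amara₂'s editor]₁.
*[Amara₂'s editor]₁* c-commands it within that domain and carries the same index.
The pronoun is locally bound → Principle B violation.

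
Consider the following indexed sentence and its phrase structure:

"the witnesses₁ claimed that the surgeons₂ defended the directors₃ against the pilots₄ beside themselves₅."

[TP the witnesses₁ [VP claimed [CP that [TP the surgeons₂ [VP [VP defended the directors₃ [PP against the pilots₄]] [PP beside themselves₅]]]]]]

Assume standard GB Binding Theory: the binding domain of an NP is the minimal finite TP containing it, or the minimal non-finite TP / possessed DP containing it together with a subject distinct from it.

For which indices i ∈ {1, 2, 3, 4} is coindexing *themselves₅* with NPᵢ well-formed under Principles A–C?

{2}

*themselves* is an anaphor, so Principle A applies: it must be bound in its binding domain.
Binding domain of *themselves₅*: the embedded TP, whose subject is the surgeons₂.
*the witnesses₁* c-commands the anaphor but is outside its binding domain → cannot satisfy Principle A.
*the surgeons₂* c-commands the anaphor within its binding domain → licit binder.
*the directors₃* does not c-command the anaphor → cannot bind it.
*the pilots₄* does not c-command the anaphor → cannot bind it.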